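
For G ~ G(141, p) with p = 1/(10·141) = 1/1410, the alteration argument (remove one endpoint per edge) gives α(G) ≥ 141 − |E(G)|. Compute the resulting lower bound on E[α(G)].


E[|E(G)|] = C(141, 2)·p = 9870 · (1/1410) = 7.
E[α(G)] ≥ n − E[|E(G)|] = 141 − 7 = 134.
Numerically: ≈ 134.00000.
(This is only a lower bound; the true E[α(G)] may be larger.)

E[α(G)] ≥ 134 ≈ 134.00000.


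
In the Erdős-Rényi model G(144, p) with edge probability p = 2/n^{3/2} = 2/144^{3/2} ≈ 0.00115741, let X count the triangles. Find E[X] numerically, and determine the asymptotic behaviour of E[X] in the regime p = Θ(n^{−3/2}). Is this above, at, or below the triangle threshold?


Number of potential triangles: C(144, 3) = 487344.
Each occurs with probability p³ ≈ (0.00115741)³ ≈ 1.55045360e-09.
By linearity: E[X] = C(144, 3)·p³ ≈ 487344 · 1.55045360e-09 ≈ 0.000756.
Since α = 3/2 > 1, p = c/n^{3/2} = o(1/n) is below the triangle threshold p ~ 1/n. Asymptotically E[X] ~ (c³/6)·n^{3(1−α)} = (2³/6)·n^{-1.5} → 0, so by Markov's inequality G has no triangles w.h.p.

E[X] ≈ 0.000756; in regime p = Θ(1/n^{3/2}) E[X] tends to 0 (below the triangle threshold p ~ 1/n).


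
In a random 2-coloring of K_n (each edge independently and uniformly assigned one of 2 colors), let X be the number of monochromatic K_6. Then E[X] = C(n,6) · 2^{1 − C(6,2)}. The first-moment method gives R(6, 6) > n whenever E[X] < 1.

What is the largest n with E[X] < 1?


We need C(n, 6) · 2^{1 − 15} < 1, i.e. C(n, 6) < 2^{15 − 1} = 16384.
Check values of n near the boundary:
  n = 16: C(16, 6) = 8008; 8008 < 16384? YES
  n = 17: C(17, 6) = 12376; 12376 < 16384? YES
  n = 18: C(18, 6) = 18564; 18564 < 16384? NO
  n = 19: C(19, 6) = 27132; 27132 < 16384? NO
  n = 20: C(20, 6) = 38760; 38760 < 16384? NO
The largest n with C(n, 6) < 16384 is n = 17 (where E[X] = 1547/2048 ≈ 0.7554). Hence R(6, 6) > 17, i.e. R(6, 6) ≥ 18.

Largest n = 17; hence R(6, 6) > 17.


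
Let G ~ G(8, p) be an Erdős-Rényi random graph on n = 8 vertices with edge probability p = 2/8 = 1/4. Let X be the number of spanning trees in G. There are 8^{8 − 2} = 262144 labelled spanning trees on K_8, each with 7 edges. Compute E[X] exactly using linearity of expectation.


K_8 has 8^{8 − 2} = 262144 labelled spanning trees.
For each such spanning tree H, let X_H = 1 if all 7 edges of H are present in G. Then P[X_H = 1] = p^{7} = (1/4)^{7} = 1/16384.
Summing the indicators: E[X] = Σ_H E[X_H] = 262144 · p^{7} = 262144 · 1/16384 = 16.
Numerically: E[X] ≈ 16.

E[X] = 262144 · (1/4)^{7} = 16 ≈ 16.


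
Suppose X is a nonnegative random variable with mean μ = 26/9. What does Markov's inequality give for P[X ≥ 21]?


μ = E[X] = 26/9, a = 21.
Markov: P[X ≥ 21] ≤ μ/a = (26/9)/21 = 26/189.
Numerically: ≈ 0.13757.
(Since a = 21 > μ = 2.88889, the bound 26/189 is < 1 and informative.)

P[X ≥ 21] ≤ 26/189 ≈ 0.13757.


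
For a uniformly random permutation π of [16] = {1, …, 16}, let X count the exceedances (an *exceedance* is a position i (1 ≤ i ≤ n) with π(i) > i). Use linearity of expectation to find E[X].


Write X = Σ_{i=1}^{16} X_i, where X_i = 1_{π(i) > i}.
For each fixed i, π(i) is uniform over {1, …, 16} (marginal of a uniform permutation), so P[π(i) > i] = (n − i)/n. Summing: Σ_{i=1}^{16} (n − i)/n = (0 + 1 + … + 15)/16 = 16(16 − 1)/(2·16) = (16 − 1)/2.
Hence E[X] = Σ_{i=1}^{16} (16 − i)/16 = 15/2 ≈ 7.50000.

E[X] = 15/2 = 7.50000.


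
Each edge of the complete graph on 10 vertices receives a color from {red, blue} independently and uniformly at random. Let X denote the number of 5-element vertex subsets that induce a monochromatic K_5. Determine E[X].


Let X = Σ_S X_S over the C(10, 5) = 252 subsets S of size 5, where X_S = 1 if the K_5 on S is monochromatic.
For a fixed S, the K_5 on S has C(5, 2) = 10 edges. P[all 10 edges red] = (1/2)^10, and likewise for blue, so P[monochromatic] = 2·(1/2)^10 = 2^{1 − 10} = 1/512.
By linearity: E[X] = C(10, 5) · 2^{1 − 10} = 252 · 1/512 = 63/128.
Numerically: E[X] ≈ 0.492.

E[X] = C(10,5)·2^(1−C(5,2)) = 63/128 ≈ 0.492.


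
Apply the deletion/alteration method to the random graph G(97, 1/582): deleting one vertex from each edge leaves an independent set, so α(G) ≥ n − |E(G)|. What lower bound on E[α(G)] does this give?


E[|E(G)|] = C(97, 2)·p = 4656 · (1/582) = 8.
E[α(G)] ≥ n − E[|E(G)|] = 97 − 8 = 89.
Numerically: ≈ 89.0000.
(This is only a lower bound; the true E[α(G)] may be larger.)

E[α(G)] ≥ 89 ≈ 89.0000.


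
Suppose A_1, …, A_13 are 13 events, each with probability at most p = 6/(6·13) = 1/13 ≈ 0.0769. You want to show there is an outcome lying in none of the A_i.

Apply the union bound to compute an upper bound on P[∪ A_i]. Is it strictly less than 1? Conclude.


Union bound: P[∪_{i=1}^{13} A_i] ≤ Σ_i P[A_i] ≤ 13·p = 13·(1/13) = 1.
Numerically: 1 ≈ 1.0000.
Is 1 < 1? NO.
Since the bound 1 is ≥ 1, the union bound is uninformative here; it does NOT by itself certify existence.

13·p = 1 ≈ 1.0000; existence NOT certified by the union bound.


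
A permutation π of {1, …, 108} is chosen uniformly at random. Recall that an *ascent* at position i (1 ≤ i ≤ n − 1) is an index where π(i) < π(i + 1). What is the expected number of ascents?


Write X = Σ X_I over i = 1, …, 107, with X_I the indicator of one ascent.
There are 107 indicators.
For each fixed i, the pair (π(i), π(i+1)) is a uniformly random ordered pair of distinct values from {1, …, 108}; by symmetry P[π(i) < π(i+1)] = 1/2.
By linearity: E[X] = 107 · (1/2) = (108 − 1) · (1/2) = 107/2 ≈ 53.500.

E[X] = 107/2 = 53.500.


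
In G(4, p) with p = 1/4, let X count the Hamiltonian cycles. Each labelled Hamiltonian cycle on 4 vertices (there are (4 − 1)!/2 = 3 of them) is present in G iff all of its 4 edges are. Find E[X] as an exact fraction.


K_4 has (4 − 1)!/2 = 3 labelled Hamiltonian cycles.
For each such Hamiltonian cycle H, let X_H = 1 if all 4 edges of H are present in G. Then P[X_H = 1] = p^{4} = (1/4)^{4} = 1/256.
Summing the indicators: E[X] = Σ_H E[X_H] = 3 · p^{4} = 3 · 1/256 = 3/256.
Numerically: E[X] ≈ 0.0117.

E[X] = 3 · (1/4)^{4} = 3/256 ≈ 0.0117.


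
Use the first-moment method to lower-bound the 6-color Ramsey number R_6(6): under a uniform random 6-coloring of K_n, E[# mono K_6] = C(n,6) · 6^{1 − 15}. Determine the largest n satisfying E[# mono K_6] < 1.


We need C(n, 6) · 6^{1 − 15} < 1, i.e. C(n, 6) < 6^{15 − 1} = 78364164096.
Check values of n near the boundary:
  n = 197: C(197, 6) = 75176946208; 75176946208 < 78364164096? YES
  n = 198: C(198, 6) = 77526225777; 77526225777 < 78364164096? YES
  n = 199: C(199, 6) = 79936367511; 79936367511 < 78364164096? NO
The largest n with C(n, 6) < 78364164096 is n = 198 (where E[X] = 25842075259/26121388032 ≈ 0.989). Hence R_6(6) > 198, i.e. R_6(6) ≥ 199.

Largest n = 198; hence R_6(6) > 198.


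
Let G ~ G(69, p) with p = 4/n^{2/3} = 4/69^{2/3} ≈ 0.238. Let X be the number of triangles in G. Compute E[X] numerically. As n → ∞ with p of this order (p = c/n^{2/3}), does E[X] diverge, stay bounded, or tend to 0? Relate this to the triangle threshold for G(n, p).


Number of potential triangles: C(69, 3) = 52394.
Each occurs with probability p³ ≈ (0.238)³ ≈ 1.34426e-02.
By linearity: E[X] = C(69, 3)·p³ ≈ 52394 · 1.34426e-02 ≈ 704.309.
Since α = 2/3 < 1, p = c/n^{2/3} ≫ 1/n is above the triangle threshold p ~ 1/n. Asymptotically E[X] ~ (c³/6)·n^{3(1−α)} = (4³/6)·n^{1} → ∞; triangles are abundant w.h.p.

E[X] ≈ 704.309; in regime p = Θ(1/n^{2/3}) E[X] diverges (above the triangle threshold p ~ 1/n).


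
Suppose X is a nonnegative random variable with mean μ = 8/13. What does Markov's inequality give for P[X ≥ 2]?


μ = E[X] = 8/13, a = 2.
Markov: P[X ≥ 2] ≤ μ/a = (8/13)/2 = 4/13.
Numerically: ≈ 0.3077.
(Since a = 2 > μ = 0.6154, the bound 4/13 is < 1 and informative.)

P[X ≥ 2] ≤ 4/13 ≈ 0.3077.


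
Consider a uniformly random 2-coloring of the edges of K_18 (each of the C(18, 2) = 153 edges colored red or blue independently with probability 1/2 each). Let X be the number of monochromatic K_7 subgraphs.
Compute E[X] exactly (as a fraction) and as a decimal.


Let X = Σ_S X_S over the C(18, 7) = 31824 subsets S of size 7, where X_S = 1 if the K_7 on S is monochromatic.
For a fixed S, the K_7 on S has C(7, 2) = 21 edges. P[all 21 edges red] = (1/2)^21, and likewise for blue, so P[monochromatic] = 2·(1/2)^21 = 2^{1 − 21} = 1/1048576.
By linearity: E[X] = C(18, 7) · 2^{1 − 21} = 31824 · 1/1048576 = 1989/65536.
Numerically: E[X] ≈ 0.030.

E[X] = C(18,7)·2^(1−C(7,2)) = 1989/65536 ≈ 0.030.


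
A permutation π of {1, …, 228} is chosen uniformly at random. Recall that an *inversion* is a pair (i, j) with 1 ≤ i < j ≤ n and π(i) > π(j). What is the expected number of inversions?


Write X = Σ X_I over the C(228, 2) = 25878 pairs i < j, with X_I the indicator of one inversion.
There are 25878 indicators.
For each fixed pair i < j, the values π(i) and π(j) are two distinct elements of {1, …, 228} in uniformly random order; by symmetry P[π(i) > π(j)] = 1/2.
By linearity: E[X] = 25878 · (1/2) = C(228, 2) · (1/2) = 25878/2 = 12939 ≈ 12939.000.

E[X] = 12939 = 12939.000.


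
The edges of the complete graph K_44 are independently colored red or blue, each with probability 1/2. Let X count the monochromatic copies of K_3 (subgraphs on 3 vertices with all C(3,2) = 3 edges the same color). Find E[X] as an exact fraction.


Let X = Σ_S X_S over the C(44, 3) = 13244 subsets S of size 3, where X_S = 1 if the K_3 on S is monochromatic.
For a fixed S, the K_3 on S has C(3, 2) = 3 edges. P[all 3 edges red] = (1/2)^3, and likewise for blue, so P[monochromatic] = 2·(1/2)^3 = 2^{1 − 3} = 1/4.
By linearity of expectation: E[X] = C(44, 3) · 2^{1 − 3} = 13244 · 1/4 = 3311.
Numerically: E[X] ≈ 3311.0000.

E[X] = C(44,3)·2^(1−C(3,2)) = 3311 ≈ 3311.0000.


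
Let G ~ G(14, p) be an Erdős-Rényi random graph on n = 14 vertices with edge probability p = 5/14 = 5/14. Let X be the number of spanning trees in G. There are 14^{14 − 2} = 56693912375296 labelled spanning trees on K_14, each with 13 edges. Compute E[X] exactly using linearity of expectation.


K_14 has 14^{14 − 2} = 56693912375296 labelled spanning trees.
For each such spanning tree H, let X_H = 1 if all 13 edges of H are present in G. Then P[X_H = 1] = p^{13} = (5/14)^{13} = 1220703125/793714773254144.
By linearity: E[X] = Σ_H E[X_H] = 56693912375296 · p^{13} = 56693912375296 · 1220703125/793714773254144 = 1220703125/14.
Numerically: E[X] ≈ 8.7193e+07.

E[X] = 56693912375296 · (5/14)^{13} = 1220703125/14 ≈ 8.7193e+07.


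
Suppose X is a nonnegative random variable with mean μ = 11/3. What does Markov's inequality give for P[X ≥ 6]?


μ = E[X] = 11/3, a = 6.
Markov: P[X ≥ 6] ≤ μ/a = (11/3)/6 = 11/18.
Numerically: ≈ 0.611111.
(Since a = 6 > μ = 3.666667, the bound 11/18 is < 1 and informative.)

P[X ≥ 6] ≤ 11/18 ≈ 0.611111.


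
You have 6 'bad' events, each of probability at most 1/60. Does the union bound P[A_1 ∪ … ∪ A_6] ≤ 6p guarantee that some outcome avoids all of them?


Union bound: P[∪_{i=1}^{6} A_i] ≤ Σ_i P[A_i] ≤ 6·p = 6·(1/60) = 1/10.
Numerically: 1/10 ≈ 0.100000.
Is 1/10 < 1? YES.
Since P[∪ A_i] ≤ 1/10 < 1, the complement has P[∩ A_i^c] ≥ 1 − 1/10 = 9/10 > 0, so some outcome avoids every A_i.

6·p = 1/10 ≈ 0.100000; existence CERTIFIED by the union bound.


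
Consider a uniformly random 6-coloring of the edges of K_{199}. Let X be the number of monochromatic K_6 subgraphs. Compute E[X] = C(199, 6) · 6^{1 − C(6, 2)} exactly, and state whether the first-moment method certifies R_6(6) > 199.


E[X] = C(199, 6) · 6^{1 − 15} = 79936367511 · 6^{−14} = 79936367511/78364164096.
As a reduced fraction: E[X] = 26645455837/26121388032 ≈ 1.0201.
Is E[X] < 1? NO.
Since E[X] ≥ 1, the first-moment bound is inconclusive at n = 199; it does NOT by itself certify R_6(6) > 199.

E[X] = 26645455837/26121388032 ≈ 1.0201; E[X] ≥ 1; first-moment method inconclusive here.


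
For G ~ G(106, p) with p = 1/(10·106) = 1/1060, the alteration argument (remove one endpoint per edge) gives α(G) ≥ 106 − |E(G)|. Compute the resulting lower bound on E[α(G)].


E[|E(G)|] = C(106, 2)·p = 5565 · (1/1060) = 21/4.
E[α(G)] ≥ n − E[|E(G)|] = 106 − 21/4 = 403/4.
Numerically: ≈ 100.750000.
(This is only a lower bound; the true E[α(G)] may be larger.)

E[α(G)] ≥ 403/4 ≈ 100.750000.


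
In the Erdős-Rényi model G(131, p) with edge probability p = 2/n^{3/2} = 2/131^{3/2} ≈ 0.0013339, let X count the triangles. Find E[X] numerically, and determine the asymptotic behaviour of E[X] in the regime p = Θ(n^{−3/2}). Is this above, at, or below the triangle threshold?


Number of potential triangles: C(131, 3) = 366145.
Each occurs with probability p³ ≈ (0.0013339)³ ≈ 2.3733903e-09.
By linearity: E[X] = C(131, 3)·p³ ≈ 366145 · 2.3733903e-09 ≈ 0.00087.
Since α = 3/2 > 1, p = c/n^{3/2} = o(1/n) is below the triangle threshold p ~ 1/n. Asymptotically E[X] ~ (c³/6)·n^{3(1−α)} = (2³/6)·n^{-1.5} → 0, so by Markov's inequality G has no triangles w.h.p.

E[X] ≈ 0.00087; in regime p = Θ(1/n^{3/2}) E[X] tends to 0 (below the triangle threshold p ~ 1/n).


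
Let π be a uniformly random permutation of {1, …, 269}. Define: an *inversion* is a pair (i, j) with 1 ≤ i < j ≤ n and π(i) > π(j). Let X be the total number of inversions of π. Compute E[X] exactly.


Write X = Σ X_I over the C(269, 2) = 36046 pairs i < j, with X_I the indicator of one inversion.
There are 36046 indicators.
For each fixed pair i < j, the values π(i) and π(j) are two distinct elements of {1, …, 269} in uniformly random order; by symmetry P[π(i) > π(j)] = 1/2.
By linearity: E[X] = 36046 · (1/2) = C(269, 2) · (1/2) = 36046/2 = 18023 ≈ 18023.0000.

E[X] = 18023 = 18023.0000.


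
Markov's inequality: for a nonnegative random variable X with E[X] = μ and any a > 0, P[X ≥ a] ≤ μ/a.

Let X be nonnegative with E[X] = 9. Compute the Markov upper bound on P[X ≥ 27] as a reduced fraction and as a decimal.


μ = E[X] = 9, a = 27.
Markov: P[X ≥ 27] ≤ μ/a = (9)/27 = 1/3.
Numerically: ≈ 0.33333.
(Since a = 27 > μ = 9.00000, the bound 1/3 is < 1 and informative.)

P[X ≥ 27] ≤ 1/3 ≈ 0.33333.


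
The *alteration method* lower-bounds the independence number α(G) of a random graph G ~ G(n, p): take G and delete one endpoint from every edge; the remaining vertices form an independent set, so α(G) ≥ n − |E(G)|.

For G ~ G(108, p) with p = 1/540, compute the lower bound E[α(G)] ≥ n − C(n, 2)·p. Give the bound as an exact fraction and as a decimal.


E[|E(G)|] = C(108, 2)·p = 5778 · (1/540) = 107/10.
E[α(G)] ≥ n − E[|E(G)|] = 108 − 107/10 = 973/10.
Numerically: ≈ 97.3000.
(This is only a lower bound; the true E[α(G)] may be larger.)

E[α(G)] ≥ 973/10 ≈ 97.3000.


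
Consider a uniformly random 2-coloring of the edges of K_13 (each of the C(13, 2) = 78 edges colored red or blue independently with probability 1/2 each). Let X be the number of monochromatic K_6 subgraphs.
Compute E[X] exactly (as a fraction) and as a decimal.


Let X = Σ_S X_S over the C(13, 6) = 1716 subsets S of size 6, where X_S = 1 if the K_6 on S is monochromatic.
For a fixed S, the K_6 on S has C(6, 2) = 15 edges. P[all 15 edges red] = (1/2)^15, and likewise for blue, so P[monochromatic] = 2·(1/2)^15 = 2^{1 − 15} = 1/16384.
By linearity of expectation: E[X] = C(13, 6) · 2^{1 − 15} = 1716 · 1/16384 = 429/4096.
Numerically: E[X] ≈ 0.104736.

E[X] = C(13,6)·2^(1−C(6,2)) = 429/4096 ≈ 0.104736.


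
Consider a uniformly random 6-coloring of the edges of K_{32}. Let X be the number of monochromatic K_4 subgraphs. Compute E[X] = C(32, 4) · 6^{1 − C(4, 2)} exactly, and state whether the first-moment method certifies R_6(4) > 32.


E[X] = C(32, 4) · 6^{1 − 6} = 35960 · 6^{−5} = 35960/7776.
As a reduced fraction: E[X] = 4495/972 ≈ 4.624486.
Is E[X] < 1? NO.
Since E[X] ≥ 1, the first-moment bound is inconclusive at n = 32; it does NOT by itself certify R_6(4) > 32.

E[X] = 4495/972 ≈ 4.624486; E[X] ≥ 1; first-moment method inconclusive here.


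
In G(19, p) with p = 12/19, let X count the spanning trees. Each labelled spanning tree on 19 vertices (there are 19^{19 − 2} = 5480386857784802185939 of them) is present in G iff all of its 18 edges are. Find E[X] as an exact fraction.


K_19 has 19^{19 − 2} = 5480386857784802185939 labelled spanning trees.
For each such spanning tree H, let X_H = 1 if all 18 edges of H are present in G. Then P[X_H = 1] = p^{18} = (12/19)^{18} = 26623333280885243904/104127350297911241532841.
Summing the indicators: E[X] = Σ_H E[X_H] = 5480386857784802185939 · p^{18} = 5480386857784802185939 · 26623333280885243904/104127350297911241532841 = 26623333280885243904/19.
Numerically: E[X] ≈ 1.40123e+18.

E[X] = 5480386857784802185939 · (12/19)^{18} = 26623333280885243904/19 ≈ 1.40123e+18.


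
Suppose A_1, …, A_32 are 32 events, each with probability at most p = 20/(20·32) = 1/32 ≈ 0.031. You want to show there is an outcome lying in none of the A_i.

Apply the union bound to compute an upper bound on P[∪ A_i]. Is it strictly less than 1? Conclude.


Union bound: P[∪_{i=1}^{32} A_i] ≤ Σ_i P[A_i] ≤ 32·p = 32·(1/32) = 1.
Numerically: 1 ≈ 1.000.
Is 1 < 1? NO.
Since the bound 1 is ≥ 1, the union bound is uninformative here; it does NOT by itself certify existence.

32·p = 1 ≈ 1.000; existence NOT certified by the union bound.


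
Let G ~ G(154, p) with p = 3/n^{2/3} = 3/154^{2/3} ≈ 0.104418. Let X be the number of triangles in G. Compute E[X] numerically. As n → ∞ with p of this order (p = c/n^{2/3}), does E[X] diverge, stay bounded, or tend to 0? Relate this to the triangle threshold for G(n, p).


Number of potential triangles: C(154, 3) = 596904.
Each occurs with probability p³ ≈ (0.104418)³ ≈ 1.13847192e-03.
By linearity: E[X] = C(154, 3)·p³ ≈ 596904 · 1.13847192e-03 ≈ 679.558442.
Since α = 2/3 < 1, p = c/n^{2/3} ≫ 1/n is above the triangle threshold p ~ 1/n. Asymptotically E[X] ~ (c³/6)·n^{3(1−α)} = (3³/6)·n^{1} → ∞; triangles are abundant w.h.p.

E[X] ≈ 679.558442; in regime p = Θ(1/n^{2/3}) E[X] diverges (above the triangle threshold p ~ 1/n).


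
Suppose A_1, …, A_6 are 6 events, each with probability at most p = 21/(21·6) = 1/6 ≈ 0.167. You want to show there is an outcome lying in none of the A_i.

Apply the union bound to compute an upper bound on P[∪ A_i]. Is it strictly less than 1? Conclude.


Union bound: P[∪_{i=1}^{6} A_i] ≤ Σ_i P[A_i] ≤ 6·p = 6·(1/6) = 1.
Numerically: 1 ≈ 1.000.
Is 1 < 1? NO.
Since the bound 1 is ≥ 1, the union bound is uninformative here; it does NOT by itself certify existence.

6·p = 1 ≈ 1.000; existence NOT certified by the union bound.


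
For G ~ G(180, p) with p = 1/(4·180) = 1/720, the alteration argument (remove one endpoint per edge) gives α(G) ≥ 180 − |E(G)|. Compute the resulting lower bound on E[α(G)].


E[|E(G)|] = C(180, 2)·p = 16110 · (1/720) = 179/8.
E[α(G)] ≥ n − E[|E(G)|] = 180 − 179/8 = 1261/8.
Numerically: ≈ 157.625.
(This is only a lower bound; the true E[α(G)] may be larger.)

E[α(G)] ≥ 1261/8 ≈ 157.625.


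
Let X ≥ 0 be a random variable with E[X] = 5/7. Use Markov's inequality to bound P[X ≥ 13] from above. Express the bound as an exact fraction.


μ = E[X] = 5/7, a = 13.
Markov: P[X ≥ 13] ≤ μ/a = (5/7)/13 = 5/91.
Numerically: ≈ 0.054945.
(Since a = 13 > μ = 0.714286, the bound 5/91 is < 1 and informative.)

P[X ≥ 13] ≤ 5/91 ≈ 0.054945.


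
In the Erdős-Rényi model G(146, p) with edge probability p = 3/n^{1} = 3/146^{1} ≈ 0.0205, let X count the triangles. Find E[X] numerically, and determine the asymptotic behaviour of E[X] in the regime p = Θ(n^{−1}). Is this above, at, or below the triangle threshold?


Number of potential triangles: C(146, 3) = 508080.
Each occurs with probability p³ ≈ (0.0205)³ ≈ 8.67571e-06.
By linearity: E[X] = C(146, 3)·p³ ≈ 508080 · 8.67571e-06 ≈ 4.408.
Here α = 1, so p = 3/n is exactly at the triangle threshold p ~ 1/n. Asymptotically E[X] → c³/6 = 3³/6 = 9/2 ≈ 4.500, a bounded constant. In this regime the triangle count is asymptotically Poisson(c³/6).

E[X] ≈ 4.408; in regime p = Θ(1/n^{1}) E[X] stays bounded (at the triangle threshold p ~ 1/n).


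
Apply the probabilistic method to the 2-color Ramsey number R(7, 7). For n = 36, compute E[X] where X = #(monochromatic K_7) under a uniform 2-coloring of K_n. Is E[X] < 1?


E[X] = C(36, 7) · 2^{1 − 21} = 8347680 · 2^{−20} = 8347680/1048576.
As a reduced fraction: E[X] = 260865/32768 ≈ 7.9609680.
Is E[X] < 1? NO.
Since E[X] ≥ 1, the first-moment bound is inconclusive at n = 36; it does NOT by itself certify R(7, 7) > 36.

E[X] = 260865/32768 ≈ 7.9609680; E[X] ≥ 1; first-moment method inconclusive here.


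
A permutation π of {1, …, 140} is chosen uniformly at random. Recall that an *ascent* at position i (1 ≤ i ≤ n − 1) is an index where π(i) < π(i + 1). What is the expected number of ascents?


Write X = Σ X_I over i = 1, …, 139, with X_I the indicator of one ascent.
There are 139 indicators.
For each fixed i, the pair (π(i), π(i+1)) is a uniformly random ordered pair of distinct values from {1, …, 140}; by symmetry P[π(i) < π(i+1)] = 1/2.
By linearity: E[X] = 139 · (1/2) = (140 − 1) · (1/2) = 139/2 ≈ 69.500000.

E[X] = 139/2 = 69.500000.


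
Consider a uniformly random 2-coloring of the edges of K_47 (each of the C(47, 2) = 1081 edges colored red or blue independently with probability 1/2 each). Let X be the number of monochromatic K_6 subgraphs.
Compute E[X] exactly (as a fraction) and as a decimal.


Let X = Σ_S X_S over the C(47, 6) = 10737573 subsets S of size 6, where X_S = 1 if the K_6 on S is monochromatic.
For a fixed S, the K_6 on S has C(6, 2) = 15 edges. P[all 15 edges red] = (1/2)^15, and likewise for blue, so P[monochromatic] = 2·(1/2)^15 = 2^{1 − 15} = 1/16384.
Summing: E[X] = C(47, 6) · 2^{1 − 15} = 10737573 · 1/16384 = 10737573/16384.
Numerically: E[X] ≈ 655.3694.

E[X] = C(47,6)·2^(1−C(6,2)) = 10737573/16384 ≈ 655.3694.


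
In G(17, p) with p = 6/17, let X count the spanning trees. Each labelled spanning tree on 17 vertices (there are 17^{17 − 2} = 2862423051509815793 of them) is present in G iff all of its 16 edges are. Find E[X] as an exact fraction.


K_17 has 17^{17 − 2} = 2862423051509815793 labelled spanning trees.
For each such spanning tree H, let X_H = 1 if all 16 edges of H are present in G. Then P[X_H = 1] = p^{16} = (6/17)^{16} = 2821109907456/48661191875666868481.
By linearity: E[X] = Σ_H E[X_H] = 2862423051509815793 · p^{16} = 2862423051509815793 · 2821109907456/48661191875666868481 = 2821109907456/17.
Numerically: E[X] ≈ 1.66e+11.

E[X] = 2862423051509815793 · (6/17)^{16} = 2821109907456/17 ≈ 1.66e+11.


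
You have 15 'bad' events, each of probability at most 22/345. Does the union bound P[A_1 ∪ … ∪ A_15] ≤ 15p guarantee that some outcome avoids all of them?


Union bound: P[∪_{i=1}^{15} A_i] ≤ Σ_i P[A_i] ≤ 15·p = 15·(22/345) = 22/23.
Numerically: 22/23 ≈ 0.9565.
Is 22/23 < 1? YES.
Since P[∪ A_i] ≤ 22/23 < 1, the complement has P[∩ A_i^c] ≥ 1 − 22/23 = 1/23 > 0, so some outcome avoids every A_i.

15·p = 22/23 ≈ 0.9565; existence CERTIFIED by the union bound.


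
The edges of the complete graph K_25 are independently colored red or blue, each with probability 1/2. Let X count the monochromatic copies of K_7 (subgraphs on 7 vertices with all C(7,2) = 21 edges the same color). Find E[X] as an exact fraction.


Let X = Σ_S X_S over the C(25, 7) = 480700 subsets S of size 7, where X_S = 1 if the K_7 on S is monochromatic.
For a fixed S, the K_7 on S has C(7, 2) = 21 edges. P[all 21 edges red] = (1/2)^21, and likewise for blue, so P[monochromatic] = 2·(1/2)^21 = 2^{1 − 21} = 1/1048576.
By linearity of expectation: E[X] = C(25, 7) · 2^{1 − 21} = 480700 · 1/1048576 = 120175/262144.
Numerically: E[X] ≈ 0.458.

E[X] = C(25,7)·2^(1−C(7,2)) = 120175/262144 ≈ 0.458.


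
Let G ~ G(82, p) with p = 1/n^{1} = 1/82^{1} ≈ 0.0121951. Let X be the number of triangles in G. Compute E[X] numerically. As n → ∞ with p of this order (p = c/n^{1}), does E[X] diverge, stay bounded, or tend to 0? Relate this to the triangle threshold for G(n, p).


Number of potential triangles: C(82, 3) = 88560.
Each occurs with probability p³ ≈ (0.0121951)³ ≈ 1.81367072e-06.
By linearity: E[X] = C(82, 3)·p³ ≈ 88560 · 1.81367072e-06 ≈ 0.160619.
Here α = 1, so p = 1/n is exactly at the triangle threshold p ~ 1/n. Asymptotically E[X] → c³/6 = 1³/6 = 1/6 ≈ 0.166667, a bounded constant. In this regime the triangle count is asymptotically Poisson(c³/6).

E[X] ≈ 0.160619; in regime p = Θ(1/n^{1}) E[X] stays bounded (at the triangle threshold p ~ 1/n).


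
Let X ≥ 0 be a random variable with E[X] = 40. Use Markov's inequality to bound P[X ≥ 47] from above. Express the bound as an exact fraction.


μ = E[X] = 40, a = 47.
Markov: P[X ≥ 47] ≤ μ/a = (40)/47 = 40/47.
Numerically: ≈ 0.851.
(Since a = 47 > μ = 40.000, the bound 40/47 is < 1 and informative.)

P[X ≥ 47] ≤ 40/47 ≈ 0.851.


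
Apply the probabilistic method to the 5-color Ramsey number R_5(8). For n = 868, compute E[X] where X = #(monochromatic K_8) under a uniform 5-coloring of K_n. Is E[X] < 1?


E[X] = C(868, 8) · 5^{1 − 28} = 7737261125902834428 · 5^{−27} = 7737261125902834428/7450580596923828125.
As a reduced fraction: E[X] = 7737261125902834428/7450580596923828125 ≈ 1.0384776.
Is E[X] < 1? NO.
Since E[X] ≥ 1, the first-moment bound is inconclusive at n = 868; it does NOT by itself certify R_5(8) > 868.

E[X] = 7737261125902834428/7450580596923828125 ≈ 1.0384776; E[X] ≥ 1; first-moment method inconclusive here.


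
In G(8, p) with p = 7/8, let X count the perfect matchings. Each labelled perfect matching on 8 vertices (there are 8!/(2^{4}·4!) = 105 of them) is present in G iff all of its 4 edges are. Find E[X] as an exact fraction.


K_8 has 8!/(2^{4}·4!) = 105 labelled perfect matchings.
For each such perfect matching H, let X_H = 1 if all 4 edges of H are present in G. Then P[X_H = 1] = p^{4} = (7/8)^{4} = 2401/4096.
By linearity of expectation: E[X] = Σ_H E[X_H] = 105 · p^{4} = 105 · 2401/4096 = 252105/4096.
Numerically: E[X] ≈ 61.5.

E[X] = 105 · (7/8)^{4} = 252105/4096 ≈ 61.5.


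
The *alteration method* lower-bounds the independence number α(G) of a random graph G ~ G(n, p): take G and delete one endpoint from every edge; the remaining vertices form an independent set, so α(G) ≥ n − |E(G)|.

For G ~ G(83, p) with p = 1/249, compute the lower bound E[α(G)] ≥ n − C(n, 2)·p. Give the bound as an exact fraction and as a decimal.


E[|E(G)|] = C(83, 2)·p = 3403 · (1/249) = 41/3.
E[α(G)] ≥ n − E[|E(G)|] = 83 − 41/3 = 208/3.
Numerically: ≈ 69.333.
(This is only a lower bound; the true E[α(G)] may be larger.)

E[α(G)] ≥ 208/3 ≈ 69.333.


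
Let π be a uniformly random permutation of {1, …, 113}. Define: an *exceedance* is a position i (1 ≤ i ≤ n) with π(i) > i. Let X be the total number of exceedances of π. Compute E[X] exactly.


Write X = Σ_{i=1}^{113} X_i, where X_i = 1_{π(i) > i}.
For each fixed i, π(i) is uniform over {1, …, 113} (marginal of a uniform permutation), so P[π(i) > i] = (n − i)/n. Summing: Σ_{i=1}^{113} (n − i)/n = (0 + 1 + … + 112)/113 = 113(113 − 1)/(2·113) = (113 − 1)/2.
Hence E[X] = Σ_{i=1}^{113} (113 − i)/113 = 56 ≈ 56.000000.

E[X] = 56 = 56.000000.


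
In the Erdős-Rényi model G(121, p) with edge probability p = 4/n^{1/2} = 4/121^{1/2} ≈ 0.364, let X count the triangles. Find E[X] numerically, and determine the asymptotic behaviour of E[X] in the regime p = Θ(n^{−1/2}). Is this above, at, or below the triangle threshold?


Number of potential triangles: C(121, 3) = 287980.
Each occurs with probability p³ ≈ (0.364)³ ≈ 4.80841e-02.
By linearity: E[X] = C(121, 3)·p³ ≈ 287980 · 4.80841e-02 ≈ 13847.273.
Since α = 1/2 < 1, p = c/n^{1/2} ≫ 1/n is above the triangle threshold p ~ 1/n. Asymptotically E[X] ~ (c³/6)·n^{3(1−α)} = (4³/6)·n^{1.5} → ∞; triangles are abundant w.h.p.

E[X] ≈ 13847.273; in regime p = Θ(1/n^{1/2}) E[X] diverges (above the triangle threshold p ~ 1/n).


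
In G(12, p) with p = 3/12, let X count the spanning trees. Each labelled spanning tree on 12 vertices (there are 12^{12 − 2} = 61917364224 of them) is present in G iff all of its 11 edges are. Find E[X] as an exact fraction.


K_12 has 12^{12 − 2} = 61917364224 labelled spanning trees.
For each such spanning tree H, let X_H = 1 if all 11 edges of H are present in G. Then P[X_H = 1] = p^{11} = (1/4)^{11} = 1/4194304.
By linearity: E[X] = Σ_H E[X_H] = 61917364224 · p^{11} = 61917364224 · 1/4194304 = 59049/4.
Numerically: E[X] ≈ 14762.

E[X] = 61917364224 · (1/4)^{11} = 59049/4 ≈ 14762.


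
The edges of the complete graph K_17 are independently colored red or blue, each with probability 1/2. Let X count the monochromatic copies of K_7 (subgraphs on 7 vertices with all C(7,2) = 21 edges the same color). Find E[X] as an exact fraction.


Let X = Σ_S X_S over the C(17, 7) = 19448 subsets S of size 7, where X_S = 1 if the K_7 on S is monochromatic.
For a fixed S, the K_7 on S has C(7, 2) = 21 edges. P[all 21 edges red] = (1/2)^21, and likewise for blue, so P[monochromatic] = 2·(1/2)^21 = 2^{1 − 21} = 1/1048576.
Summing: E[X] = C(17, 7) · 2^{1 − 21} = 19448 · 1/1048576 = 2431/131072.
Numerically: E[X] ≈ 0.01855.

E[X] = C(17,7)·2^(1−C(7,2)) = 2431/131072 ≈ 0.01855.


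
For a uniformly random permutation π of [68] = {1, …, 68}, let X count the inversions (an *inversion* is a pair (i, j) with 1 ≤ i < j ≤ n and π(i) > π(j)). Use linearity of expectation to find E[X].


Write X = Σ X_I over the C(68, 2) = 2278 pairs i < j, with X_I the indicator of one inversion.
There are 2278 indicators.
For each fixed pair i < j, the values π(i) and π(j) are two distinct elements of {1, …, 68} in uniformly random order; by symmetry P[π(i) > π(j)] = 1/2.
By linearity: E[X] = 2278 · (1/2) = C(68, 2) · (1/2) = 2278/2 = 1139 ≈ 1139.00000.

E[X] = 1139 = 1139.00000.


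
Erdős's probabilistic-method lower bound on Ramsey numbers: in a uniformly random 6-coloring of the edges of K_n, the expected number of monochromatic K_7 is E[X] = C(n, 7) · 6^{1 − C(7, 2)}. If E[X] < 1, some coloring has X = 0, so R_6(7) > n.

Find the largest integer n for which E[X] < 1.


We need C(n, 7) · 6^{1 − 21} < 1, i.e. C(n, 7) < 6^{21 − 1} = 3656158440062976.
Check values of n near the boundary:
  n = 565: C(565, 7) = 3513212521235560; 3513212521235560 < 3656158440062976? YES
  n = 566: C(566, 7) = 3557206237959440; 3557206237959440 < 3656158440062976? YES
  n = 567: C(567, 7) = 3601671315933933; 3601671315933933 < 3656158440062976? YES
  n = 568: C(568, 7) = 3646611956239704; 3646611956239704 < 3656158440062976? YES
  n = 569: C(569, 7) = 3692032389858348; 3692032389858348 < 3656158440062976? NO
  n = 570: C(570, 7) = 3737936877831720; 3737936877831720 < 3656158440062976? NO
The largest n with C(n, 7) < 3656158440062976 is n = 568 (where E[X] = 16882462760369/16926659444736 ≈ 0.99739). Hence R_6(7) > 568, i.e. R_6(7) ≥ 569.

Largest n = 568; hence R_6(7) > 568.


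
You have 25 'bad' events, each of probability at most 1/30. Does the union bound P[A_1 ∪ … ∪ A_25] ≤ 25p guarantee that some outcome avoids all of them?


Union bound: P[∪_{i=1}^{25} A_i] ≤ Σ_i P[A_i] ≤ 25·p = 25·(1/30) = 5/6.
Numerically: 5/6 ≈ 0.833333.
Is 5/6 < 1? YES.
Since P[∪ A_i] ≤ 5/6 < 1, the complement has P[∩ A_i^c] ≥ 1 − 5/6 = 1/6 > 0, so some outcome avoids every A_i.

25·p = 5/6 ≈ 0.833333; existence CERTIFIED by the union bound.


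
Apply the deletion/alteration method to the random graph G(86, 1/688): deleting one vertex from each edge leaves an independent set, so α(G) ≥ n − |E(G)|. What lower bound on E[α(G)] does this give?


E[|E(G)|] = C(86, 2)·p = 3655 · (1/688) = 85/16.
E[α(G)] ≥ n − E[|E(G)|] = 86 − 85/16 = 1291/16.
Numerically: ≈ 80.687500.
(This is only a lower bound; the true E[α(G)] may be larger.)

E[α(G)] ≥ 1291/16 ≈ 80.687500.


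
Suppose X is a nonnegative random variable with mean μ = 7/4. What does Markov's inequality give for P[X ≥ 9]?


μ = E[X] = 7/4, a = 9.
Markov: P[X ≥ 9] ≤ μ/a = (7/4)/9 = 7/36.
Numerically: ≈ 0.1944.
(Since a = 9 > μ = 1.7500, the bound 7/36 is < 1 and informative.)

P[X ≥ 9] ≤ 7/36 ≈ 0.1944.


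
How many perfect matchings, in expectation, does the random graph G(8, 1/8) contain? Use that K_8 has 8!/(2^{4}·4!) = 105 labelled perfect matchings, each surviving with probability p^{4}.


K_8 has 8!/(2^{4}·4!) = 105 labelled perfect matchings.
For each such perfect matching H, let X_H = 1 if all 4 edges of H are present in G. Then P[X_H = 1] = p^{4} = (1/8)^{4} = 1/4096.
Summing the indicators: E[X] = Σ_H E[X_H] = 105 · p^{4} = 105 · 1/4096 = 105/4096.
Numerically: E[X] ≈ 0.025635.

E[X] = 105 · (1/8)^{4} = 105/4096 ≈ 0.025635.


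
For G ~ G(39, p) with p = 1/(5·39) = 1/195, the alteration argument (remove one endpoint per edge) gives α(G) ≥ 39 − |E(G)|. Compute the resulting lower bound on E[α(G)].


E[|E(G)|] = C(39, 2)·p = 741 · (1/195) = 19/5.
E[α(G)] ≥ n − E[|E(G)|] = 39 − 19/5 = 176/5.
Numerically: ≈ 35.200000.
(This is only a lower bound; the true E[α(G)] may be larger.)

E[α(G)] ≥ 176/5 ≈ 35.200000.


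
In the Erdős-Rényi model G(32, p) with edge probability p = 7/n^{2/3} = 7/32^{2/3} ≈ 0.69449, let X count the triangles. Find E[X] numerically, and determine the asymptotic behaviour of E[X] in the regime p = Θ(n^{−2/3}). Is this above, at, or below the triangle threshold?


Number of potential triangles: C(32, 3) = 4960.
Each occurs with probability p³ ≈ (0.69449)³ ≈ 3.3496094e-01.
By linearity: E[X] = C(32, 3)·p³ ≈ 4960 · 3.3496094e-01 ≈ 1661.40625.
Since α = 2/3 < 1, p = c/n^{2/3} ≫ 1/n is above the triangle threshold p ~ 1/n. Asymptotically E[X] ~ (c³/6)·n^{3(1−α)} = (7³/6)·n^{1} → ∞; triangles are abundant w.h.p.

E[X] ≈ 1661.40625; in regime p = Θ(1/n^{2/3}) E[X] diverges (above the triangle threshold p ~ 1/n).


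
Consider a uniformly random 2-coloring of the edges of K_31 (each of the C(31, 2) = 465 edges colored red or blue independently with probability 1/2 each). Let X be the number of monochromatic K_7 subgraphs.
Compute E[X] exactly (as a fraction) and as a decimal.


Let X = Σ_S X_S over the C(31, 7) = 2629575 subsets S of size 7, where X_S = 1 if the K_7 on S is monochromatic.
For a fixed S, the K_7 on S has C(7, 2) = 21 edges. P[all 21 edges red] = (1/2)^21, and likewise for blue, so P[monochromatic] = 2·(1/2)^21 = 2^{1 − 21} = 1/1048576.
Summing: E[X] = C(31, 7) · 2^{1 − 21} = 2629575 · 1/1048576 = 2629575/1048576.
Numerically: E[X] ≈ 2.50776.

E[X] = C(31,7)·2^(1−C(7,2)) = 2629575/1048576 ≈ 2.50776.


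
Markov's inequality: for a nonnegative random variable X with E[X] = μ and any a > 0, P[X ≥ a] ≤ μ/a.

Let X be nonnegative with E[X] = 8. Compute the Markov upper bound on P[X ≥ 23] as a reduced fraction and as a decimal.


μ = E[X] = 8, a = 23.
Markov: P[X ≥ 23] ≤ μ/a = (8)/23 = 8/23.
Numerically: ≈ 0.3478.
(Since a = 23 > μ = 8.0000, the bound 8/23 is < 1 and informative.)

P[X ≥ 23] ≤ 8/23 ≈ 0.3478.


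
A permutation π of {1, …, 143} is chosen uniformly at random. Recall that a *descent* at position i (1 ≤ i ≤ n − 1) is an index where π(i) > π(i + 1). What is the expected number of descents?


Write X = Σ X_I over i = 1, …, 142, with X_I the indicator of one descent.
There are 142 indicators.
For each fixed i, the pair (π(i), π(i+1)) is a uniformly random ordered pair of distinct values from {1, …, 143}; by symmetry P[π(i) > π(i+1)] = 1/2.
By linearity: E[X] = 142 · (1/2) = (143 − 1) · (1/2) = 71 ≈ 71.000000.

E[X] = 71 = 71.000000.


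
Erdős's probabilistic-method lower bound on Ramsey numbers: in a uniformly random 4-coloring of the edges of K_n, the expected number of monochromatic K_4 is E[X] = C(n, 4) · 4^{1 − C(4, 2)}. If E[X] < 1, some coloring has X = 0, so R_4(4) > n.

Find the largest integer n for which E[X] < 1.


We need C(n, 4) · 4^{1 − 6} < 1, i.e. C(n, 4) < 4^{6 − 1} = 1024.
Check values of n near the boundary:
  n = 8: C(8, 4) = 70; 70 < 1024? YES
  n = 9: C(9, 4) = 126; 126 < 1024? YES
  n = 10: C(10, 4) = 210; 210 < 1024? YES
  n = 11: C(11, 4) = 330; 330 < 1024? YES
  n = 12: C(12, 4) = 495; 495 < 1024? YES
  n = 13: C(13, 4) = 715; 715 < 1024? YES
  n = 14: C(14, 4) = 1001; 1001 < 1024? YES
  n = 15: C(15, 4) = 1365; 1365 < 1024? NO
The largest n with C(n, 4) < 1024 is n = 14 (where E[X] = 1001/1024 ≈ 0.9775391). Hence R_4(4) > 14, i.e. R_4(4) ≥ 15.

Largest n = 14; hence R_4(4) > 14.


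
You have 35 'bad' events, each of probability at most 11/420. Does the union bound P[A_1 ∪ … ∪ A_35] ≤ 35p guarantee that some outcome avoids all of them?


Union bound: P[∪_{i=1}^{35} A_i] ≤ Σ_i P[A_i] ≤ 35·p = 35·(11/420) = 11/12.
Numerically: 11/12 ≈ 0.916667.
Is 11/12 < 1? YES.
Since P[∪ A_i] ≤ 11/12 < 1, the complement has P[∩ A_i^c] ≥ 1 − 11/12 = 1/12 > 0, so some outcome avoids every A_i.

35·p = 11/12 ≈ 0.916667; existence CERTIFIED by the union bound.


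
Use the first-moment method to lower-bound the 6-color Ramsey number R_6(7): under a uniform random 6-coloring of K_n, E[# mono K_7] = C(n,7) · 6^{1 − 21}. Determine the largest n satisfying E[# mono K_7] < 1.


We need C(n, 7) · 6^{1 − 21} < 1, i.e. C(n, 7) < 6^{21 − 1} = 3656158440062976.
Check values of n near the boundary:
  n = 564: C(564, 7) = 3469685994423792; 3469685994423792 < 3656158440062976? YES
  n = 565: C(565, 7) = 3513212521235560; 3513212521235560 < 3656158440062976? YES
  n = 566: C(566, 7) = 3557206237959440; 3557206237959440 < 3656158440062976? YES
  n = 567: C(567, 7) = 3601671315933933; 3601671315933933 < 3656158440062976? YES
  n = 568: C(568, 7) = 3646611956239704; 3646611956239704 < 3656158440062976? YES
  n = 569: C(569, 7) = 3692032389858348; 3692032389858348 < 3656158440062976? NO
  n = 570: C(570, 7) = 3737936877831720; 3737936877831720 < 3656158440062976? NO
The largest n with C(n, 7) < 3656158440062976 is n = 568 (where E[X] = 16882462760369/16926659444736 ≈ 0.997). Hence R_6(7) > 568, i.e. R_6(7) ≥ 569.

Largest n = 568; hence R_6(7) > 568.


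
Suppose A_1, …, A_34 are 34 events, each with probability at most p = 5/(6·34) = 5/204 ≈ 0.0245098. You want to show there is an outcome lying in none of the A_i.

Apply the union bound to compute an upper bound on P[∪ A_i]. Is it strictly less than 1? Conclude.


Union bound: P[∪_{i=1}^{34} A_i] ≤ Σ_i P[A_i] ≤ 34·p = 34·(5/204) = 5/6.
Numerically: 5/6 ≈ 0.8333333.
Is 5/6 < 1? YES.
Since P[∪ A_i] ≤ 5/6 < 1, the complement has P[∩ A_i^c] ≥ 1 − 5/6 = 1/6 > 0, so some outcome avoids every A_i.

34·p = 5/6 ≈ 0.8333333; existence CERTIFIED by the union bound.


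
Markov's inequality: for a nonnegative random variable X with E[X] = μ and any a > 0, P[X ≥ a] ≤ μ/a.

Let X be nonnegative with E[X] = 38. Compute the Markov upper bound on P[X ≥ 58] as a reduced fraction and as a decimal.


μ = E[X] = 38, a = 58.
Markov: P[X ≥ 58] ≤ μ/a = (38)/58 = 19/29.
Numerically: ≈ 0.655.
(Since a = 58 > μ = 38.000, the bound 19/29 is < 1 and informative.)

P[X ≥ 58] ≤ 19/29 ≈ 0.655.
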